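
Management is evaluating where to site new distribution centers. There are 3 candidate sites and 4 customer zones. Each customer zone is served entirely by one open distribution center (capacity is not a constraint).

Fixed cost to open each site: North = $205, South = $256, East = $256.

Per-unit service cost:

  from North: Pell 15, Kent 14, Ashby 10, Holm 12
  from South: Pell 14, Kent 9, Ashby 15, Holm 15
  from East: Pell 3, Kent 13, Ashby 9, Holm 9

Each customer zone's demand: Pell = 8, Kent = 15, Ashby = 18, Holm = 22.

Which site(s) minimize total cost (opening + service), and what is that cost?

For any fixed open set, each customer zone goes to its cheapest open site; total = fixed + service.
{East}: Pell→East 3·8=24, Kent→East 13·15=195, Ashby→East 9·18=162, Holm→East 9·22=198. Service 579; fixed 256; total 835.
{North}: service 774 + fixed 205 = 979
{South, East}: Pell→East 3·8=24, Kent→South 9·15=135, Ashby→East 9·18=162, Holm→East 9·22=198. Service 519; fixed 512; total 1031.
{North, South, East}: service 519 + fixed 717 = 1236
(All 7 nonempty subsets were checked; East only is lowest.)

Open East only; minimum total cost 835.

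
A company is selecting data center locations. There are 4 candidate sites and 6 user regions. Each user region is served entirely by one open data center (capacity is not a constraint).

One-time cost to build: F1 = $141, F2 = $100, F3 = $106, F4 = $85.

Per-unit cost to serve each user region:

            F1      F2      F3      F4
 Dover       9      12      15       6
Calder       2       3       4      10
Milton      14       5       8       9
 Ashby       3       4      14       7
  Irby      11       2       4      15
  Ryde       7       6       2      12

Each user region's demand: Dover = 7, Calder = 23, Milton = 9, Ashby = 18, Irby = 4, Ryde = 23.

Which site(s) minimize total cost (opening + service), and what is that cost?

For any fixed open set, each user region goes to its cheapest open site; total = fixed + service.
{F2}: Dover→F2 12·7=84, Calder→F2 3·23=69, Milton→F2 5·9=45, Ashby→F2 4·18=72, Irby→F2 2·4=8, Ryde→F2 6·23=138. Service 416; fixed 100; total 516.
{F2, F3}: service 324 + fixed 206 = 530
{F1, F3}: Dover→F1 9·7=63, Calder→F1 2·23=46, Milton→F3 8·9=72, Ashby→F1 3·18=54, Irby→F3 4·4=16, Ryde→F3 2·23=46. Service 297; fixed 247; total 544.
{F1, F2, F3, F4}: service 241 + fixed 432 = 673
(All 15 nonempty subsets were checked; F2 only is lowest.)

Open F2 only; minimum total cost 516.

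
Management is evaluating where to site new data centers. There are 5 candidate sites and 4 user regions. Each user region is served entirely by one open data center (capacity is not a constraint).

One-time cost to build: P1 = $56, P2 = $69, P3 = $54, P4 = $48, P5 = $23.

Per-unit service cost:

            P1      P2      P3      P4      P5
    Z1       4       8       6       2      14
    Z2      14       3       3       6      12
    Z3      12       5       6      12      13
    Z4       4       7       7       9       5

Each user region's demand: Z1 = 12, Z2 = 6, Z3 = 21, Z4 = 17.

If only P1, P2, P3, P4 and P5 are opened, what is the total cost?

Total cost: 465

Each user region is assigned to its cheapest site among the open ones.
{P1, P2, P3, P4, P5}: Z1→P4 2·12=24, Z2→P2 3·6=18, Z3→P2 5·21=105, Z4→P1 4·17=68. Service 215; fixed 250; total 465.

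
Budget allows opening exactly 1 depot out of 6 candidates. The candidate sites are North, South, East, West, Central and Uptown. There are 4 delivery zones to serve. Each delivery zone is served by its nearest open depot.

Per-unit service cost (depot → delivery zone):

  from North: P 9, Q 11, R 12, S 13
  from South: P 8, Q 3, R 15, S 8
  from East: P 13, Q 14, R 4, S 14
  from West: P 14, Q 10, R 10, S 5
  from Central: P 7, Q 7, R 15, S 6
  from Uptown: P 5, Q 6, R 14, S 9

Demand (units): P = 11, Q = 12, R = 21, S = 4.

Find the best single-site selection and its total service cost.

Choose East only; total service cost 451.

With exactly 1 open, each delivery zone uses its cheapest among the chosen.
{East}: P→East 13·11=143, Q→East 14·12=168, R→East 4·21=84, S→East 14·4=56. Service cost 451.
{Uptown}: service cost 457
{South}: service cost 471
Among all 6 size-1 choices, {East} is lowest.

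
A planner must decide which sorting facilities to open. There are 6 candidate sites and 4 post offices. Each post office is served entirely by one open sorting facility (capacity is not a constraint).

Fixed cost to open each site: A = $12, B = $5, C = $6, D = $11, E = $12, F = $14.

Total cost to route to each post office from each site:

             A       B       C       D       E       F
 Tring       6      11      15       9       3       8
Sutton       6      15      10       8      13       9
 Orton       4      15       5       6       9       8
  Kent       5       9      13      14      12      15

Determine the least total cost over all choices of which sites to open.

For any fixed open set, each post office goes to its cheapest open site; total = fixed + service.
{A}: Tring→A 6, Sutton→A 6, Orton→A 4, Kent→A 5. Service 21; fixed 12; total 33.
{A, B}: service 21 + fixed 17 = 38
{A, C}: service 21 + fixed 18 = 39
{A, B, C, D, E, F}: service 18 + fixed 60 = 78
No other subset beats 33.

Minimum total cost: 33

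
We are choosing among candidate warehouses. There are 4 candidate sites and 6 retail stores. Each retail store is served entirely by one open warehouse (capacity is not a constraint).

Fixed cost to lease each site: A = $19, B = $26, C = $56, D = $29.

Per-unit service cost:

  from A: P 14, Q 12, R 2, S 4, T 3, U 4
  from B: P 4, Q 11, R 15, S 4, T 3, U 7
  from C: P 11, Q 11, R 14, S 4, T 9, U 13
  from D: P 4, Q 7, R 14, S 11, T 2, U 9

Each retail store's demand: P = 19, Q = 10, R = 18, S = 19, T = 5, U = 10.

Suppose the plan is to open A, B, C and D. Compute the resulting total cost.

Total cost: 438

Each retail store is assigned to its cheapest site among the open ones.
{A, B, C, D}: P→B 4·19=76, Q→D 7·10=70, R→A 2·18=36, S→A 4·19=76, T→D 2·5=10, U→A 4·10=40. Service 308; fixed 130; total 438.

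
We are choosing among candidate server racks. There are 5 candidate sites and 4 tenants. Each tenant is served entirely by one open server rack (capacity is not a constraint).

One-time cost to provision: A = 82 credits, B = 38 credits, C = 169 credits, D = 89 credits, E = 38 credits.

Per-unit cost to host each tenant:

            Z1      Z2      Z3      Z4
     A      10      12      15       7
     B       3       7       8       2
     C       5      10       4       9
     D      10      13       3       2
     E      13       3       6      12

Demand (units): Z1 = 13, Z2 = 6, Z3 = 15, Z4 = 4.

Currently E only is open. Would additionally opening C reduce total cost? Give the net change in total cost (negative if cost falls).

No — net change +23 (cost rises by 23).

Current service cost with {E}: 325.
Adding C: each tenant re-picks its cheapest; new service cost 179, saving 146.
Extra fixed cost: 169. Net change = 169 − 146 = 23.
(Totals: 363 → 386.)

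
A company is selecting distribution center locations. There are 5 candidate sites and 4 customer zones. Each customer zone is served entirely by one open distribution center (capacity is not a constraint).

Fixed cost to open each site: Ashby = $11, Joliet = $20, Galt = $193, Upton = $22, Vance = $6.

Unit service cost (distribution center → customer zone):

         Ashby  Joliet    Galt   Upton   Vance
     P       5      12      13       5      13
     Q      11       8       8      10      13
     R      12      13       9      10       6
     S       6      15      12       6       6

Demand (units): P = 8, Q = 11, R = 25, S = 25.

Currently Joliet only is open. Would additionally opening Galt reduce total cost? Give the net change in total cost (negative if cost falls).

No — net change +18 (cost rises by 18).

Current service cost with {Joliet}: 884.
Adding Galt: each customer zone re-picks its cheapest; new service cost 709, saving 175.
Extra fixed cost: 193. Net change = 193 − 175 = 18.
(Totals: 904 → 922.)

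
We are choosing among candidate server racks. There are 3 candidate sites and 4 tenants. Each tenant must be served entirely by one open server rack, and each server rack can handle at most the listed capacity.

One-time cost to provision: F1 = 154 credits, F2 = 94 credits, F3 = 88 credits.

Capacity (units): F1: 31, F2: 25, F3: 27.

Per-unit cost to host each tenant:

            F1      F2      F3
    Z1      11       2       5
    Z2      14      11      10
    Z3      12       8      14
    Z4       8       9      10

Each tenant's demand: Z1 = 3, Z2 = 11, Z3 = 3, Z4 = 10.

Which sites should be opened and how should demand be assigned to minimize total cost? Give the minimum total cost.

Open {F3}: Z1→F3 5·3=15, Z2→F3 10·11=110, Z3→F3 14·3=42, Z4→F3 10·10=100.
Loads: F3 carries 27/27. Service 267; fixed 88; total 355.
Next best feasible plan costs 412.

Minimum total cost: 355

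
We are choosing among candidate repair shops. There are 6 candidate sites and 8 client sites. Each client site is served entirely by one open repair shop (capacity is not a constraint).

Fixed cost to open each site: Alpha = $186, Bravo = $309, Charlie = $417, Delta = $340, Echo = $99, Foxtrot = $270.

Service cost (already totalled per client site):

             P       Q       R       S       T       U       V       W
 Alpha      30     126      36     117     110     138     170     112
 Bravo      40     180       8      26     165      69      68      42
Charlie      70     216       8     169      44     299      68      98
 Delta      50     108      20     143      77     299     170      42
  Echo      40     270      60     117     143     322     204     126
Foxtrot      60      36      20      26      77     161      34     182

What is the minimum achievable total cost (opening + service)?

Minimum total cost: 866

For any fixed open set, each client site goes to its cheapest open site; total = fixed + service.
{Foxtrot}: P→Foxtrot 60, Q→Foxtrot 36, R→Foxtrot 20, S→Foxtrot 26, T→Foxtrot 77, U→Foxtrot 161, V→Foxtrot 34, W→Foxtrot 182. Service 596; fixed 270; total 866.
{Echo, Foxtrot}: service 520 + fixed 369 = 889
{Bravo}: P→Bravo 40, Q→Bravo 180, R→Bravo 8, S→Bravo 26, T→Bravo 165, U→Bravo 69, V→Bravo 68, W→Bravo 42. Service 598; fixed 309; total 907.
{Alpha, Bravo, Charlie, Delta, Echo, Foxtrot}: service 289 + fixed 1621 = 1910
No other subset beats 866.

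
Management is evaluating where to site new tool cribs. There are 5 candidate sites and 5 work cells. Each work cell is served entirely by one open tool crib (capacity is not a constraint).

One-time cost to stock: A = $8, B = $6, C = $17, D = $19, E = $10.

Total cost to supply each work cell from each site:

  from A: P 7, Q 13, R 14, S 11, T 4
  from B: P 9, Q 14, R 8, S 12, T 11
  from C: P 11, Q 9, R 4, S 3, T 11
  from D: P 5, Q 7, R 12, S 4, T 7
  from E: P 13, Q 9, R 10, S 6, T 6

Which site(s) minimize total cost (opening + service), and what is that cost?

Open A and C; minimum total cost 52.

For any fixed open set, each work cell goes to its cheapest open site; total = fixed + service.
{A, C}: P→A 7, Q→C 9, R→C 4, S→C 3, T→A 4. Service 27; fixed 25; total 52.
{A, E}: service 36 + fixed 18 = 54
{B, E}: P→B 9, Q→E 9, R→B 8, S→E 6, T→E 6. Service 38; fixed 16; total 54.
{A, B, C, D, E}: P→D 5, Q→D 7, R→C 4, S→C 3, T→A 4. Service 23; fixed 60; total 83.
No other subset beats 52.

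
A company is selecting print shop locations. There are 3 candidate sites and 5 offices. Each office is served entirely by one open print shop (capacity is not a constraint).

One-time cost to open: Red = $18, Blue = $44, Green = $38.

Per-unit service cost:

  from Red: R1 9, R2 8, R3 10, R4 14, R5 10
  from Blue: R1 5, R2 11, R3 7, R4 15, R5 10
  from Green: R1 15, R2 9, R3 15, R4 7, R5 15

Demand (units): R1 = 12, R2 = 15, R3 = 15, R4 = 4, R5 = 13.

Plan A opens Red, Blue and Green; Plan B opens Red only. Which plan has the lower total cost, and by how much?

Plan A: {Red, Blue, Green}: R1→Blue 5·12=60, R2→Red 8·15=120, R3→Blue 7·15=105, R4→Green 7·4=28, R5→Red 10·13=130. Service 443; fixed 100; total 543.
Plan B: {Red}: R1→Red 9·12=108, R2→Red 8·15=120, R3→Red 10·15=150, R4→Red 14·4=56, R5→Red 10·13=130. Service 564; fixed 18; total 582.
Difference: |543 − 582| = 39.

Plan A is cheaper by 39.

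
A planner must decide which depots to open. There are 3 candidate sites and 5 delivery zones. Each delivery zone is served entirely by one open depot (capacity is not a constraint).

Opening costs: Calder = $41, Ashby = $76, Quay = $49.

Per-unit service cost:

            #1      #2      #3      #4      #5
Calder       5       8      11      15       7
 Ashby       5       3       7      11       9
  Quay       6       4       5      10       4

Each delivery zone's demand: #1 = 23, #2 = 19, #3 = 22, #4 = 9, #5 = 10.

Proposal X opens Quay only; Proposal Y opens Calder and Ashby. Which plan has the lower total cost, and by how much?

Proposal X: {Quay}: #1→Quay 6·23=138, #2→Quay 4·19=76, #3→Quay 5·22=110, #4→Quay 10·9=90, #5→Quay 4·10=40. Service 454; fixed 49; total 503.
Proposal Y: {Calder, Ashby}: #1→Calder 5·23=115, #2→Ashby 3·19=57, #3→Ashby 7·22=154, #4→Ashby 11·9=99, #5→Calder 7·10=70. Service 495; fixed 117; total 612.
Difference: |503 − 612| = 109.

Proposal X is cheaper by 109.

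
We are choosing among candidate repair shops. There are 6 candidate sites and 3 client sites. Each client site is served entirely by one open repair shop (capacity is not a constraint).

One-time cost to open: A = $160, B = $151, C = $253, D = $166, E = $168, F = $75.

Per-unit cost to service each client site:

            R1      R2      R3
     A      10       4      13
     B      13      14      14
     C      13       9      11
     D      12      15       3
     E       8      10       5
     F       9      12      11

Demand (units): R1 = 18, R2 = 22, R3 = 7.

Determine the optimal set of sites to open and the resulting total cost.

Open A only; minimum total cost 519.

For any fixed open set, each client site goes to its cheapest open site; total = fixed + service.
{A}: R1→A 10·18=180, R2→A 4·22=88, R3→A 13·7=91. Service 359; fixed 160; total 519.
{A, F}: service 327 + fixed 235 = 562
{E}: R1→E 8·18=144, R2→E 10·22=220, R3→E 5·7=35. Service 399; fixed 168; total 567.
{A, B, C, D, E, F}: service 253 + fixed 973 = 1226
No other subset beats 519.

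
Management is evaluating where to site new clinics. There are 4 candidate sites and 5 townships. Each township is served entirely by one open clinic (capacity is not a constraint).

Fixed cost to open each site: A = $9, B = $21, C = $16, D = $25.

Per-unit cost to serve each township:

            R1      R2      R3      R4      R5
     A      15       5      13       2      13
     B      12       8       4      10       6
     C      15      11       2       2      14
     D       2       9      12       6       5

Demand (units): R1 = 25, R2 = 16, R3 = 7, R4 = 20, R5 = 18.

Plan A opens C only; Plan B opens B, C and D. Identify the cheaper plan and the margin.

Plan B is cheaper by 489.

Plan A: {C}: R1→C 15·25=375, R2→C 11·16=176, R3→C 2·7=14, R4→C 2·20=40, R5→C 14·18=252. Service 857; fixed 16; total 873.
Plan B: {B, C, D}: R1→D 2·25=50, R2→B 8·16=128, R3→C 2·7=14, R4→C 2·20=40, R5→D 5·18=90. Service 322; fixed 62; total 384.
Difference: |873 − 384| = 489.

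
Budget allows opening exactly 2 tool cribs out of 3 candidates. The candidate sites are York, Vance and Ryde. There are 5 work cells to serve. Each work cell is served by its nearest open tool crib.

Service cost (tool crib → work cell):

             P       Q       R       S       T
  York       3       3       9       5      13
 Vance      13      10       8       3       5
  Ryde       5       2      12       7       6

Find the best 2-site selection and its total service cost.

Choose York and Vance; total service cost 22.

With exactly 2 open, each work cell uses its cheapest among the chosen.
{York, Vance}: P→York 3, Q→York 3, R→Vance 8, S→Vance 3, T→Vance 5. Service cost 22.
{Vance, Ryde}: service cost 23
{York, Ryde}: service cost 25
Among all 3 size-2 choices, {York, Vance} is lowest.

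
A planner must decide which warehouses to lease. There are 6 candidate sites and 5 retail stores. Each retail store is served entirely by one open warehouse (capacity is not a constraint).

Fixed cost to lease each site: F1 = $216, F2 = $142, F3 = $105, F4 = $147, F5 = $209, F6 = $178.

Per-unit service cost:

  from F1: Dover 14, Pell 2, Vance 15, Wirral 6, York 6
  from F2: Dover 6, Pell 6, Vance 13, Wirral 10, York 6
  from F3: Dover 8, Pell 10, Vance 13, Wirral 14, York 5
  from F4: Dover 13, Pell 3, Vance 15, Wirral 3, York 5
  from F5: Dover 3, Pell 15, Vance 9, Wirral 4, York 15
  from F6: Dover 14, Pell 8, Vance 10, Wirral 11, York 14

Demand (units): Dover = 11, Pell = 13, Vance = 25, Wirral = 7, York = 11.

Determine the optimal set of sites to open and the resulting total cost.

For any fixed open set, each retail store goes to its cheapest open site; total = fixed + service.
{F4, F5}: Dover→F5 3·11=33, Pell→F4 3·13=39, Vance→F5 9·25=225, Wirral→F4 3·7=21, York→F4 5·11=55. Service 373; fixed 356; total 729.
{F2}: service 605 + fixed 142 = 747
{F3, F4}: Dover→F3 8·11=88, Pell→F4 3·13=39, Vance→F3 13·25=325, Wirral→F4 3·7=21, York→F3 5·11=55. Service 528; fixed 252; total 780.
{F1, F2, F3, F4, F5, F6}: Dover→F5 3·11=33, Pell→F1 2·13=26, Vance→F5 9·25=225, Wirral→F4 3·7=21, York→F3 5·11=55. Service 360; fixed 997; total 1357.
No other subset beats 729.

Open F4 and F5; minimum total cost 729.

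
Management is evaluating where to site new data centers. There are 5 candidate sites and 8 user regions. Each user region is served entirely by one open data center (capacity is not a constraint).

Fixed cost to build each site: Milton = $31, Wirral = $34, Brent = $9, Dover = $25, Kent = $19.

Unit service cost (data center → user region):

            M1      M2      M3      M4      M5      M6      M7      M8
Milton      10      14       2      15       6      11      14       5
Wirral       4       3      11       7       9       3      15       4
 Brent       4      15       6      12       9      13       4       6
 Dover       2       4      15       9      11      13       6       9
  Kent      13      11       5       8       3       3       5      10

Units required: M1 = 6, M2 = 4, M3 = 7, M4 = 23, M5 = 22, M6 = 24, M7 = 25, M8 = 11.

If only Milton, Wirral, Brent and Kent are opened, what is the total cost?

Total cost: 586

Each user region is assigned to its cheapest site among the open ones.
{Milton, Wirral, Brent, Kent}: M1→Wirral 4·6=24, M2→Wirral 3·4=12, M3→Milton 2·7=14, M4→Wirral 7·23=161, M5→Kent 3·22=66, M6→Wirral 3·24=72, M7→Brent 4·25=100, M8→Wirral 4·11=44. Service 493; fixed 93; total 586.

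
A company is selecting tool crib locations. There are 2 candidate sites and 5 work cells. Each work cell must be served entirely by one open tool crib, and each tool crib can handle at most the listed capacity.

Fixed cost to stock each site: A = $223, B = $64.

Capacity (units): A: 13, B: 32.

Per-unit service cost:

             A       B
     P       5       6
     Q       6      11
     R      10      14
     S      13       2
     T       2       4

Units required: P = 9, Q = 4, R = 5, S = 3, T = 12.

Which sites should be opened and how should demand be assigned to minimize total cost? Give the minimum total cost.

Open {A, B}: P→B 6·9=54, Q→A 6·4=24, R→A 10·5=50, S→B 2·3=6, T→B 4·12=48.
Loads: A carries 9/13, B carries 24/32. Service 182; fixed 287; total 469.
Next best feasible plan costs 480.

Minimum total cost: 469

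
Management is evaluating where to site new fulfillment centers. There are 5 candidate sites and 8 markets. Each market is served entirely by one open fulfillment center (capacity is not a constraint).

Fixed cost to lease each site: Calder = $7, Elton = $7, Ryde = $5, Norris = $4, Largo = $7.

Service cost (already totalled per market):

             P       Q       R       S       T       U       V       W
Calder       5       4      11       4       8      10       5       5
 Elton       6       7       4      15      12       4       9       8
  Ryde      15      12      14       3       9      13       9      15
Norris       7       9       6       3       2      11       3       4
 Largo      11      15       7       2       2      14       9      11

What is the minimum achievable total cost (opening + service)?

Minimum total cost: 44

For any fixed open set, each market goes to its cheapest open site; total = fixed + service.
{Elton, Norris}: P→Elton 6, Q→Elton 7, R→Elton 4, S→Norris 3, T→Norris 2, U→Elton 4, V→Norris 3, W→Norris 4. Service 33; fixed 11; total 44.
{Calder, Elton, Norris}: service 29 + fixed 18 = 47
{Calder, Norris}: P→Calder 5, Q→Calder 4, R→Norris 6, S→Norris 3, T→Norris 2, U→Calder 10, V→Norris 3, W→Norris 4. Service 37; fixed 11; total 48.
{Calder, Elton, Ryde, Norris, Largo}: service 28 + fixed 30 = 58
No other subset beats 44.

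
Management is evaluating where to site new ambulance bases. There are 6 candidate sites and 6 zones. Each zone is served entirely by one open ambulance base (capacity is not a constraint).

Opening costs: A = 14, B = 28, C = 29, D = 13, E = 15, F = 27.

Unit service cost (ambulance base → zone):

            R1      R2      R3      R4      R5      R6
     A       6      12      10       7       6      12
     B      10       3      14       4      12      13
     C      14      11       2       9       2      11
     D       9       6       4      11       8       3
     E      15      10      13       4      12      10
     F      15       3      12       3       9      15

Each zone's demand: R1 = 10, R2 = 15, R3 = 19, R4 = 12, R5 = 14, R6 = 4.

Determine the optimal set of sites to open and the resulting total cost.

Open A, C, D and F; minimum total cost 302.

For any fixed open set, each zone goes to its cheapest open site; total = fixed + service.
{A, C, D, F}: R1→A 6·10=60, R2→F 3·15=45, R3→C 2·19=38, R4→F 3·12=36, R5→C 2·14=28, R6→D 3·4=12. Service 219; fixed 83; total 302.
{A, B, C, D}: service 231 + fixed 84 = 315
{A, C, D, E, F}: service 219 + fixed 98 = 317
{A, B, C, D, E, F}: service 219 + fixed 126 = 345
No other subset beats 302.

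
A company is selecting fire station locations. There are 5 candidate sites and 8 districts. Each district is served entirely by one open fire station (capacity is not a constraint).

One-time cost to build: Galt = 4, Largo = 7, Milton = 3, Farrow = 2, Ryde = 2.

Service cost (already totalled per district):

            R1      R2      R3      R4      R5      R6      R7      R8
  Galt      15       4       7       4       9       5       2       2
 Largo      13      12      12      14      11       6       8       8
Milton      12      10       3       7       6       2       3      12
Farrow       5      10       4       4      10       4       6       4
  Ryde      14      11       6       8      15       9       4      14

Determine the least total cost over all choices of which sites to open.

Minimum total cost: 37

For any fixed open set, each district goes to its cheapest open site; total = fixed + service.
{Galt, Milton, Farrow}: R1→Farrow 5, R2→Galt 4, R3→Milton 3, R4→Galt 4, R5→Milton 6, R6→Milton 2, R7→Galt 2, R8→Galt 2. Service 28; fixed 9; total 37.
{Galt, Milton, Farrow, Ryde}: service 28 + fixed 11 = 39
{Galt, Farrow}: service 34 + fixed 6 = 40
{Galt, Largo, Milton, Farrow, Ryde}: service 28 + fixed 18 = 46
No other subset beats 37.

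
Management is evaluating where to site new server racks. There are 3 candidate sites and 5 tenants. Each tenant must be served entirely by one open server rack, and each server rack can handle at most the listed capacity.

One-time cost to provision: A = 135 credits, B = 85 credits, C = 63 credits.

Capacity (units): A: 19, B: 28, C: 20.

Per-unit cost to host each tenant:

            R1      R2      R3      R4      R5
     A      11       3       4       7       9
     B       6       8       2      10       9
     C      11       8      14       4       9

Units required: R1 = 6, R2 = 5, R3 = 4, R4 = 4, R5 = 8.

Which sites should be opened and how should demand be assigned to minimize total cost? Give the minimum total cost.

Minimum total cost: 281

Open {B}: R1→B 6·6=36, R2→B 8·5=40, R3→B 2·4=8, R4→B 10·4=40, R5→B 9·8=72.
Loads: B carries 27/28. Service 196; fixed 85; total 281.
Next best feasible plan costs 320.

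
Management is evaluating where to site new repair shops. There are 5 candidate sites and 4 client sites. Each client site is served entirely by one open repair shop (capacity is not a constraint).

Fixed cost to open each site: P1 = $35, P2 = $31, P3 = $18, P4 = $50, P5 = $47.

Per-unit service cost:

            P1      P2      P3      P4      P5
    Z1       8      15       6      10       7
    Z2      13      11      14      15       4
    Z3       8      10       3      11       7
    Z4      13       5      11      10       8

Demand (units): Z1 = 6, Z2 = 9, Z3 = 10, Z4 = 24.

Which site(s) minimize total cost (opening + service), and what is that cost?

For any fixed open set, each client site goes to its cheapest open site; total = fixed + service.
{P2, P3, P5}: Z1→P3 6·6=36, Z2→P5 4·9=36, Z3→P3 3·10=30, Z4→P2 5·24=120. Service 222; fixed 96; total 318.
{P2, P3}: service 285 + fixed 49 = 334
{P2, P5}: Z1→P5 7·6=42, Z2→P5 4·9=36, Z3→P5 7·10=70, Z4→P2 5·24=120. Service 268; fixed 78; total 346.
{P1, P2, P3, P4, P5}: service 222 + fixed 181 = 403
No other subset beats 318.

Open P2, P3 and P5; minimum total cost 318.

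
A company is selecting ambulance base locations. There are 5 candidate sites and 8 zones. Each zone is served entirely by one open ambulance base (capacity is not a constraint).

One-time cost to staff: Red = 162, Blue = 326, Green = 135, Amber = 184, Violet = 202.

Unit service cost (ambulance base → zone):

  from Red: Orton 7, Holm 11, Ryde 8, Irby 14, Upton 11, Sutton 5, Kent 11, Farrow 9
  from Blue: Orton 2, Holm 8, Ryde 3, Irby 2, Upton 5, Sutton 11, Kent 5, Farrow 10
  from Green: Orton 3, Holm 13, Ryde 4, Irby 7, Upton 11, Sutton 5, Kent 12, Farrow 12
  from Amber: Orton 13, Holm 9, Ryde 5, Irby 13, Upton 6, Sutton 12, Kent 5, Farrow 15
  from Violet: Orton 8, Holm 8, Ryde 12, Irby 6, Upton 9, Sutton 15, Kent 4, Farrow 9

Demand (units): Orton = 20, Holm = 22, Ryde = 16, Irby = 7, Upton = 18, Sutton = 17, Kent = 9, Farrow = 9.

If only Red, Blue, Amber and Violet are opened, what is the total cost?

Total cost: 1444

Each zone is assigned to its cheapest site among the open ones.
{Red, Blue, Amber, Violet}: Orton→Blue 2·20=40, Holm→Blue 8·22=176, Ryde→Blue 3·16=48, Irby→Blue 2·7=14, Upton→Blue 5·18=90, Sutton→Red 5·17=85, Kent→Violet 4·9=36, Farrow→Red 9·9=81. Service 570; fixed 874; total 1444.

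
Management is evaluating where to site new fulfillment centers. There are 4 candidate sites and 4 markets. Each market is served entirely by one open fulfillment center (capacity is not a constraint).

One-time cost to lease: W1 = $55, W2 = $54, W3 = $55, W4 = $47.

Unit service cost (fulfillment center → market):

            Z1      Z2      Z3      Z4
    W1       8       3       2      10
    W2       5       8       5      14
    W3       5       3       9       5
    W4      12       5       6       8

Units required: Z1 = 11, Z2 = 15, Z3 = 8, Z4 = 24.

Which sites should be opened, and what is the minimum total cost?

Open W1 and W3; minimum total cost 346.

For any fixed open set, each market goes to its cheapest open site; total = fixed + service.
{W1, W3}: Z1→W3 5·11=55, Z2→W1 3·15=45, Z3→W1 2·8=16, Z4→W3 5·24=120. Service 236; fixed 110; total 346.
{W3}: Z1→W3 5·11=55, Z2→W3 3·15=45, Z3→W3 9·8=72, Z4→W3 5·24=120. Service 292; fixed 55; total 347.
{W2, W3}: Z1→W2 5·11=55, Z2→W3 3·15=45, Z3→W2 5·8=40, Z4→W3 5·24=120. Service 260; fixed 109; total 369.
{W1, W2, W3, W4}: service 236 + fixed 211 = 447
(All 15 nonempty subsets were checked; W1 and W3 is lowest.)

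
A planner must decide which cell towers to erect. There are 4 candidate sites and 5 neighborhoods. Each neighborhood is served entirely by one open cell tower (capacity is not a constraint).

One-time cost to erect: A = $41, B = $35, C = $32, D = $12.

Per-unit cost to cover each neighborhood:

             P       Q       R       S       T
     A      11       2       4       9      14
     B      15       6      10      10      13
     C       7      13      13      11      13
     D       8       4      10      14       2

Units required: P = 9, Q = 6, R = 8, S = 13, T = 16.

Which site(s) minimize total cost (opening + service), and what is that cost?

For any fixed open set, each neighborhood goes to its cheapest open site; total = fixed + service.
{A, D}: P→D 8·9=72, Q→A 2·6=12, R→A 4·8=32, S→A 9·13=117, T→D 2·16=32. Service 265; fixed 53; total 318.
{A, C, D}: service 256 + fixed 85 = 341
{A, B, D}: service 265 + fixed 88 = 353
{A, B, C, D}: P→C 7·9=63, Q→A 2·6=12, R→A 4·8=32, S→A 9·13=117, T→D 2·16=32. Service 256; fixed 120; total 376.
No other subset beats 318.

Open A and D; minimum total cost 318.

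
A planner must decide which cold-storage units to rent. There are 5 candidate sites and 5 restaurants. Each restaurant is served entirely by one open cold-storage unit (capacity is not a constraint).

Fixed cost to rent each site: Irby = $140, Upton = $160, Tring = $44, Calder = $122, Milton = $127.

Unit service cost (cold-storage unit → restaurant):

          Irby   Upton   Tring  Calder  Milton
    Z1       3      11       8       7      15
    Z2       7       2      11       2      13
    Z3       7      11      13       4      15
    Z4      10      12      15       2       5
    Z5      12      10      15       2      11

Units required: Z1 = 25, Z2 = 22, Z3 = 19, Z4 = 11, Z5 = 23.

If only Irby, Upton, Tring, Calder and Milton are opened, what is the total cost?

Each restaurant is assigned to its cheapest site among the open ones.
{Irby, Upton, Tring, Calder, Milton}: Z1→Irby 3·25=75, Z2→Upton 2·22=44, Z3→Calder 4·19=76, Z4→Calder 2·11=22, Z5→Calder 2·23=46. Service 263; fixed 593; total 856.

Total cost: 856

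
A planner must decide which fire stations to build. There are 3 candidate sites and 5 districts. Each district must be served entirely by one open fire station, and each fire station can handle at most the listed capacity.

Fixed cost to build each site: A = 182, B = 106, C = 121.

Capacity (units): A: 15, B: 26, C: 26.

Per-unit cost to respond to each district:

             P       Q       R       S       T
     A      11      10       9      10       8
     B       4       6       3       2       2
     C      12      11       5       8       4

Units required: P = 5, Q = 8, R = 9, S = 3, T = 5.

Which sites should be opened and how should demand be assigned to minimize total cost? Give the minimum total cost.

Open {B, C}: P→B 4·5=20, Q→B 6·8=48, R→B 3·9=27, S→B 2·3=6, T→C 4·5=20.
Loads: B carries 25/26, C carries 5/26. Service 121; fixed 227; total 348.
Next best feasible plan costs 356.

Minimum total cost: 348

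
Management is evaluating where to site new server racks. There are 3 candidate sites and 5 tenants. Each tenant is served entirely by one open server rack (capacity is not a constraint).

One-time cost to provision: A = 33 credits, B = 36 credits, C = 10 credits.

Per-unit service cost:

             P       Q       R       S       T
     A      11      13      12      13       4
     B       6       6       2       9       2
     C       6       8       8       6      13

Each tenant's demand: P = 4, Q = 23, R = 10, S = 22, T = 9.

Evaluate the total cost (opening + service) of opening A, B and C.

Total cost: 411

Each tenant is assigned to its cheapest site among the open ones.
{A, B, C}: P→B 6·4=24, Q→B 6·23=138, R→B 2·10=20, S→C 6·22=132, T→B 2·9=18. Service 332; fixed 79; total 411.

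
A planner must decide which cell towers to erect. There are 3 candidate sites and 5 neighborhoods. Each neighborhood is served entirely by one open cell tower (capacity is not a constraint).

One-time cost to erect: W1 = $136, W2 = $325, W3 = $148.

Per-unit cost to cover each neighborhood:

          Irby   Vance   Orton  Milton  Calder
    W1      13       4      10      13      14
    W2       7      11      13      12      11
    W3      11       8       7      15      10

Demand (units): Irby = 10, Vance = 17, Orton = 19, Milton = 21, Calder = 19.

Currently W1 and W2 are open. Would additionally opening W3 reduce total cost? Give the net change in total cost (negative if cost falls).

Current service cost with {W1, W2}: 789.
Adding W3: each neighborhood re-picks its cheapest; new service cost 713, saving 76.
Extra fixed cost: 148. Net change = 148 − 76 = 72.
(Totals: 1250 → 1322.)

No — net change +72 (cost rises by 72).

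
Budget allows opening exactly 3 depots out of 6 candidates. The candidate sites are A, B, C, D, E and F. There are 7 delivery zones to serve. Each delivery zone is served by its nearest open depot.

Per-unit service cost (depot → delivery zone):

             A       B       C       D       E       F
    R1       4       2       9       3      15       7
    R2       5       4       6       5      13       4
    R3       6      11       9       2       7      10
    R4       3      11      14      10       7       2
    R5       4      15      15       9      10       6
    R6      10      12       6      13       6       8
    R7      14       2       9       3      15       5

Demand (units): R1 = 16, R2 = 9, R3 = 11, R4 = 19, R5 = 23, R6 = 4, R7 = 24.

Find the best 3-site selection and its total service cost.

Choose A, B and D; total service cost 327.

With exactly 3 open, each delivery zone uses its cheapest among the chosen.
{A, B, D}: R1→B 2·16=32, R2→B 4·9=36, R3→D 2·11=22, R4→A 3·19=57, R5→A 4·23=92, R6→A 10·4=40, R7→B 2·24=48. Service cost 327.
{A, D, F}: service cost 340
{A, B, F}: service cost 344
Among all 20 size-3 choices, {A, B, D} is lowest.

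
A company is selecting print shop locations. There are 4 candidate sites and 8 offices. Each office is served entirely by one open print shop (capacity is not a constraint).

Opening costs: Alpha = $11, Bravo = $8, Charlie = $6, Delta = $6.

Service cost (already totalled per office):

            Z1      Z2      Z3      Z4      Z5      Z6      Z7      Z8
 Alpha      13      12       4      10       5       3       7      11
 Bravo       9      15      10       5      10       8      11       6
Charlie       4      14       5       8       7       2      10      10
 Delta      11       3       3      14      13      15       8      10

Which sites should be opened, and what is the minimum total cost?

Open Charlie and Delta; minimum total cost 57.

For any fixed open set, each office goes to its cheapest open site; total = fixed + service.
{Charlie, Delta}: Z1→Charlie 4, Z2→Delta 3, Z3→Delta 3, Z4→Charlie 8, Z5→Charlie 7, Z6→Charlie 2, Z7→Delta 8, Z8→Charlie 10. Service 45; fixed 12; total 57.
{Bravo, Charlie, Delta}: Z1→Charlie 4, Z2→Delta 3, Z3→Delta 3, Z4→Bravo 5, Z5→Charlie 7, Z6→Charlie 2, Z7→Delta 8, Z8→Bravo 6. Service 38; fixed 20; total 58.
{Alpha, Charlie, Delta}: service 42 + fixed 23 = 65
{Alpha, Bravo, Charlie, Delta}: service 35 + fixed 31 = 66
No other subset beats 57.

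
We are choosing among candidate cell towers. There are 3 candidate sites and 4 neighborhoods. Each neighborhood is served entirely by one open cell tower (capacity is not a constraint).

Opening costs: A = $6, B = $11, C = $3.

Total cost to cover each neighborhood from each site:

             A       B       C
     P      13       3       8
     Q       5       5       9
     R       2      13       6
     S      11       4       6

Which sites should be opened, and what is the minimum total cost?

Open A and C; minimum total cost 30.

For any fixed open set, each neighborhood goes to its cheapest open site; total = fixed + service.
{A, C}: P→C 8, Q→A 5, R→A 2, S→C 6. Service 21; fixed 9; total 30.
{A, B}: P→B 3, Q→A 5, R→A 2, S→B 4. Service 14; fixed 17; total 31.
{B, C}: P→B 3, Q→B 5, R→C 6, S→B 4. Service 18; fixed 14; total 32.
{A, B, C}: service 14 + fixed 20 = 34
(All 7 nonempty subsets were checked; A and C is lowest.)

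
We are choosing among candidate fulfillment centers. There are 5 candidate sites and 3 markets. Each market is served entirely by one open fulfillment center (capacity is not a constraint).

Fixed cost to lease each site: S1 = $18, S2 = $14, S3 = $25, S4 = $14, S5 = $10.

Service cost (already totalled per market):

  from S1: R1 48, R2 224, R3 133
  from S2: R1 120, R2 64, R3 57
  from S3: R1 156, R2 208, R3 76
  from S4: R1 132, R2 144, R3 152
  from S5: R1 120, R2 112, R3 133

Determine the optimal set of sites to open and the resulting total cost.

For any fixed open set, each market goes to its cheapest open site; total = fixed + service.
{S1, S2}: R1→S1 48, R2→S2 64, R3→S2 57. Service 169; fixed 32; total 201.
{S1, S2, S5}: service 169 + fixed 42 = 211
{S1, S2, S4}: R1→S1 48, R2→S2 64, R3→S2 57. Service 169; fixed 46; total 215.
{S1, S2, S3, S4, S5}: R1→S1 48, R2→S2 64, R3→S2 57. Service 169; fixed 81; total 250.
No other subset beats 201.

Open S1 and S2; minimum total cost 201.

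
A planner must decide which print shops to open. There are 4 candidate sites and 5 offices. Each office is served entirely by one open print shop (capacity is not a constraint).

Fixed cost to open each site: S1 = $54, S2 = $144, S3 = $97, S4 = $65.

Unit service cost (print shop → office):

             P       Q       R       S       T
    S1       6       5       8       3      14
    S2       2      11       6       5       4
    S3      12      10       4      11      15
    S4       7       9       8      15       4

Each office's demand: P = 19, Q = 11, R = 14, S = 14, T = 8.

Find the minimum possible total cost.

For any fixed open set, each office goes to its cheapest open site; total = fixed + service.
{S1, S2}: P→S2 2·19=38, Q→S1 5·11=55, R→S2 6·14=84, S→S1 3·14=42, T→S2 4·8=32. Service 251; fixed 198; total 449.
{S1, S4}: P→S1 6·19=114, Q→S1 5·11=55, R→S1 8·14=112, S→S1 3·14=42, T→S4 4·8=32. Service 355; fixed 119; total 474.
{S1}: service 435 + fixed 54 = 489
{S1, S2, S3, S4}: service 223 + fixed 360 = 583
No other subset beats 449.

Minimum total cost: 449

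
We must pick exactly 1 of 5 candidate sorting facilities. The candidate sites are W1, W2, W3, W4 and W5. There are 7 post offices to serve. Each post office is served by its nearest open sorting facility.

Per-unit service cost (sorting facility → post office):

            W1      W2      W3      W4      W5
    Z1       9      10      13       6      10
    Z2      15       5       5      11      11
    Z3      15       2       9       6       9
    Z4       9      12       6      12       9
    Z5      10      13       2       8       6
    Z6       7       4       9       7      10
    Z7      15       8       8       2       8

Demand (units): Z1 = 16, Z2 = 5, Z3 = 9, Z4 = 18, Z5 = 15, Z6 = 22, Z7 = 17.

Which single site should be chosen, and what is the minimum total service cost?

Choose W4 only; total service cost 729.

With exactly 1 open, each post office uses its cheapest among the chosen.
{W4}: Z1→W4 6·16=96, Z2→W4 11·5=55, Z3→W4 6·9=54, Z4→W4 12·18=216, Z5→W4 8·15=120, Z6→W4 7·22=154, Z7→W4 2·17=34. Service cost 729.
{W3}: service cost 786
{W2}: service cost 838
Among all 5 size-1 choices, {W4} is lowest.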